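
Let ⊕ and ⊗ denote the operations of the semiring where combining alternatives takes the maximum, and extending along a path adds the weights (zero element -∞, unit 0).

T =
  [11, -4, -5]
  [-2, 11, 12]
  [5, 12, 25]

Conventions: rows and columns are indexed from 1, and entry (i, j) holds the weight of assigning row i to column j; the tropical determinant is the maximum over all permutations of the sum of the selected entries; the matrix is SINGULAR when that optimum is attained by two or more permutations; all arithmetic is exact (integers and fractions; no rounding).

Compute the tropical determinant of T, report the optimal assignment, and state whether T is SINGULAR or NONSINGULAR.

σ = (1, 2, 3): 11 + 11 + 25 = 47
σ = (1, 3, 2): 11 + 12 + 12 = 35
σ = (2, 1, 3): (-4) + (-2) + 25 = 19
σ = (2, 3, 1): (-4) + 12 + 5 = 13
σ = (3, 1, 2): (-5) + (-2) + 12 = 5
σ = (3, 2, 1): (-5) + 11 + 5 = 11
Optimal value attained by: σ = (1, 2, 3).
Answer: det⊕(T) = 47; verdict: NONSINGULAR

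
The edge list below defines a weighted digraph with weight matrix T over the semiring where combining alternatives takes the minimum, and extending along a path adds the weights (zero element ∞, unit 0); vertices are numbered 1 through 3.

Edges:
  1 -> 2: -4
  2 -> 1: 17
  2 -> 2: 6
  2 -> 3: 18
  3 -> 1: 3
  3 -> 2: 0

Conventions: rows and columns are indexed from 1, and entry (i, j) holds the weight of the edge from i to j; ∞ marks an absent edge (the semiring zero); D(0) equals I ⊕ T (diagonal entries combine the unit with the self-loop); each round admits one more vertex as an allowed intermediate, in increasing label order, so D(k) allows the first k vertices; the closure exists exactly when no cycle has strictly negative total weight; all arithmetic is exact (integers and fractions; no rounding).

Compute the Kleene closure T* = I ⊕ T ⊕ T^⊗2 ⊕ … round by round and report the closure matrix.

D(0):
  [0, -4, ∞]
  [17, 0, 18]
  [3, 0, 0]
D(1):
  [0, -4, ∞]
  [17, 0, 18]
  [3, -1, 0]
D(2):
  [0, -4, 14]
  [17, 0, 18]
  [3, -1, 0]
D(3):
  [0, -4, 14]
  [17, 0, 18]
  [3, -1, 0]
Answer: T* = [[0, -4, 14], [17, 0, 18], [3, -1, 0]]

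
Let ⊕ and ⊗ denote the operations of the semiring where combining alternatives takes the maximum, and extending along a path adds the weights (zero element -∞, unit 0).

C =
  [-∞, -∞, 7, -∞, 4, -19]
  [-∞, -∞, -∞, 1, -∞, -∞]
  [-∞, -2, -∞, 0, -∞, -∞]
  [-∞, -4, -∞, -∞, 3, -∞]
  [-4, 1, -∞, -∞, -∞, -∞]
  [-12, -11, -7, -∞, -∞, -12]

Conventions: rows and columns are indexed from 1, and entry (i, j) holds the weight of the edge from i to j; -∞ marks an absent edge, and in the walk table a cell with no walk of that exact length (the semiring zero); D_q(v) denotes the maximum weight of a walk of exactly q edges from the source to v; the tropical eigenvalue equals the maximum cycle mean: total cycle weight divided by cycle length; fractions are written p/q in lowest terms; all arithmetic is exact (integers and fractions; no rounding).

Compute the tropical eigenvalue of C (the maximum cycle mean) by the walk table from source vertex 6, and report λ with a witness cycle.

q=0: [-∞, -∞, -∞, -∞, -∞, 0]
q=1: [-12, -11, -7, -∞, -∞, -12]
q=2: [-24, -9, -5, -7, -8, -24]
q=3: [-12, -7, -17, -5, -4, -36]
q=4: [-8, -3, -5, -6, -2, -31]
q=5: [-6, -1, -1, -2, -3, -27]
q=6: [-7, -2, 1, 0, 1, -25]
Optimal cycle mean attained by: cycle 2->4->5->2, total 1 + 3 + 1, length 3.
Answer: λ = 5/3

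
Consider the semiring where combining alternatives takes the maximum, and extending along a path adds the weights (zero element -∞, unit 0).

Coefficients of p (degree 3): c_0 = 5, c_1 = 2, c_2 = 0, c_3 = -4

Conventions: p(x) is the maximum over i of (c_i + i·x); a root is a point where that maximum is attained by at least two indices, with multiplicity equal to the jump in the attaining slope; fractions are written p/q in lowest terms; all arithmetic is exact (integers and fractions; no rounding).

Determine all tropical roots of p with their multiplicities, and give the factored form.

hull edge (i=0, c=5) to (i=2, c=0): slope -5/2, span 2
hull edge (i=2, c=0) to (i=3, c=-4): slope -4, span 1
Factored form: p(x) = -4 ⊗ (x ⊕ 5/2) ⊗ (x ⊕ 5/2) ⊗ (x ⊕ 4)
Answer: roots = 5/2 (mult 2), 4 (mult 1)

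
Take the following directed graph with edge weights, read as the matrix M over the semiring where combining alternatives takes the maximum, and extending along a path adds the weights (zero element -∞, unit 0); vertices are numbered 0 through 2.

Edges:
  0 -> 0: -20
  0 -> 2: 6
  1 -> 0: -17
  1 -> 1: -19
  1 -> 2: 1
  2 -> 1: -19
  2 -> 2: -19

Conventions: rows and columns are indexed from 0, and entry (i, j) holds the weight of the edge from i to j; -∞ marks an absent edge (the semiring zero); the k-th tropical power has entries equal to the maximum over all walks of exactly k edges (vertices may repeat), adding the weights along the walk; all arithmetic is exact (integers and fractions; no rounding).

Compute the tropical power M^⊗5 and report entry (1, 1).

M^⊗2:
  [-40, -13, -13]
  [-36, -18, -11]
  [-36, -38, -18]
M^⊗3:
  [-30, -32, -12]
  [-35, -30, -17]
  [-55, -37, -30]
M^⊗4:
  [-49, -31, -24]
  [-47, -36, -29]
  [-54, -49, -36]
M^⊗5:
  [-48, -43, -30]
  [-53, -48, -35]
  [-66, -55, -48]
Key observation: the optimum is the walk 1->0->2->1->2->1, with weight (-17) + 6 + (-19) + 1 + (-19) = -48.
Optimal value attained by: walk 1->0->2->1->2->1.
Answer: (M^⊗5)[1][1] = -48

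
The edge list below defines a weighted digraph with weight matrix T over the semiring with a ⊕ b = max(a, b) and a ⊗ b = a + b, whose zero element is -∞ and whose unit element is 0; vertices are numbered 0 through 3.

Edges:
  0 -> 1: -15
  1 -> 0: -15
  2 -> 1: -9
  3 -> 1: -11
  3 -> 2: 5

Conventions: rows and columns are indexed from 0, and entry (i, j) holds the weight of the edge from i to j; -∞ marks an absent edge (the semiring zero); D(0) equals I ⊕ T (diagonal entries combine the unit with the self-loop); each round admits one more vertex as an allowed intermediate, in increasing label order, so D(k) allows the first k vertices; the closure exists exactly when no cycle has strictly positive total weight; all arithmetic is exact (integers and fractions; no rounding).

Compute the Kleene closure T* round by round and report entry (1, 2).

D(0):
  [0, -15, -∞, -∞]
  [-15, 0, -∞, -∞]
  [-∞, -9, 0, -∞]
  [-∞, -11, 5, 0]
D(1):
  [0, -15, -∞, -∞]
  [-15, 0, -∞, -∞]
  [-∞, -9, 0, -∞]
  [-∞, -11, 5, 0]
D(2):
  [0, -15, -∞, -∞]
  [-15, 0, -∞, -∞]
  [-24, -9, 0, -∞]
  [-26, -11, 5, 0]
D(3):
  [0, -15, -∞, -∞]
  [-15, 0, -∞, -∞]
  [-24, -9, 0, -∞]
  [-19, -4, 5, 0]
D(4):
  [0, -15, -∞, -∞]
  [-15, 0, -∞, -∞]
  [-24, -9, 0, -∞]
  [-19, -4, 5, 0]
Answer: T*[1][2] = -∞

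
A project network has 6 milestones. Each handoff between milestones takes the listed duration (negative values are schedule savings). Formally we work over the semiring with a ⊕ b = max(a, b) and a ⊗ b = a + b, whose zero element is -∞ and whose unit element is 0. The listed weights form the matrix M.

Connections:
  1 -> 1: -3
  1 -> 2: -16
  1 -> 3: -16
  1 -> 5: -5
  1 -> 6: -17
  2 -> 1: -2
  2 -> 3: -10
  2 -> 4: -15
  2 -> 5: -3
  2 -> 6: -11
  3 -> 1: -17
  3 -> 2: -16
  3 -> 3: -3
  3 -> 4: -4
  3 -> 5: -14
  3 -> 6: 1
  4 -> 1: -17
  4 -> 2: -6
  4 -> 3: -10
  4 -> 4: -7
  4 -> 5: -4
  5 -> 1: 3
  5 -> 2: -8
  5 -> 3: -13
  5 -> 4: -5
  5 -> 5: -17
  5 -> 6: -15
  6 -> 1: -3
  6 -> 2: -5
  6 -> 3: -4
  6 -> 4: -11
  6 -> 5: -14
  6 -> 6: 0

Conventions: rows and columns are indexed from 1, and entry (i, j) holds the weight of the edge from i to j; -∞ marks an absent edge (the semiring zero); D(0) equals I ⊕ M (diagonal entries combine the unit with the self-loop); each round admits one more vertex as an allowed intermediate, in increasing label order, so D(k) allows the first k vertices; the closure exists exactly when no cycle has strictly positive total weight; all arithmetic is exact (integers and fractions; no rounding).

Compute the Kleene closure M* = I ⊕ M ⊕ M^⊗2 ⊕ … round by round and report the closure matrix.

D(0):
  [0, -16, -16, -∞, -5, -17]
  [-2, 0, -10, -15, -3, -11]
  [-17, -16, 0, -4, -14, 1]
  [-17, -6, -10, 0, -4, -∞]
  [3, -8, -13, -5, 0, -15]
  [-3, -5, -4, -11, -14, 0]
D(1):
  [0, -16, -16, -∞, -5, -17]
  [-2, 0, -10, -15, -3, -11]
  [-17, -16, 0, -4, -14, 1]
  [-17, -6, -10, 0, -4, -34]
  [3, -8, -13, -5, 0, -14]
  [-3, -5, -4, -11, -8, 0]
D(2):
  [0, -16, -16, -31, -5, -17]
  [-2, 0, -10, -15, -3, -11]
  [-17, -16, 0, -4, -14, 1]
  [-8, -6, -10, 0, -4, -17]
  [3, -8, -13, -5, 0, -14]
  [-3, -5, -4, -11, -8, 0]
D(3):
  [0, -16, -16, -20, -5, -15]
  [-2, 0, -10, -14, -3, -9]
  [-17, -16, 0, -4, -14, 1]
  [-8, -6, -10, 0, -4, -9]
  [3, -8, -13, -5, 0, -12]
  [-3, -5, -4, -8, -8, 0]
D(4):
  [0, -16, -16, -20, -5, -15]
  [-2, 0, -10, -14, -3, -9]
  [-12, -10, 0, -4, -8, 1]
  [-8, -6, -10, 0, -4, -9]
  [3, -8, -13, -5, 0, -12]
  [-3, -5, -4, -8, -8, 0]
D(5):
  [0, -13, -16, -10, -5, -15]
  [0, 0, -10, -8, -3, -9]
  [-5, -10, 0, -4, -8, 1]
  [-1, -6, -10, 0, -4, -9]
  [3, -8, -13, -5, 0, -12]
  [-3, -5, -4, -8, -8, 0]
D(6):
  [0, -13, -16, -10, -5, -15]
  [0, 0, -10, -8, -3, -9]
  [-2, -4, 0, -4, -7, 1]
  [-1, -6, -10, 0, -4, -9]
  [3, -8, -13, -5, 0, -12]
  [-3, -5, -4, -8, -8, 0]
Answer: M* = [[0, -13, -16, -10, -5, -15], [0, 0, -10, -8, -3, -9], [-2, -4, 0, -4, -7, 1], [-1, -6, -10, 0, -4, -9], [3, -8, -13, -5, 0, -12], [-3, -5, -4, -8, -8, 0]]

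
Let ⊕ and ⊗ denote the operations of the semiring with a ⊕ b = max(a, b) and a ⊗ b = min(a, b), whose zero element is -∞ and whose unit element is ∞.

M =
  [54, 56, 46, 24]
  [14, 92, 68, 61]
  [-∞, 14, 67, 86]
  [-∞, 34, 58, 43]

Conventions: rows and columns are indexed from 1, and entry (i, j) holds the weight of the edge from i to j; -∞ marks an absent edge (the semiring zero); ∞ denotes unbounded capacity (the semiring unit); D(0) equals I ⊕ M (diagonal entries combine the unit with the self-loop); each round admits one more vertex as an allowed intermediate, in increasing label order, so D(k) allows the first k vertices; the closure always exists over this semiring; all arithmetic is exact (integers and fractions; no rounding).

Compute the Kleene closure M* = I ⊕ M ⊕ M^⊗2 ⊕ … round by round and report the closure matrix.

D(0):
  [∞, 56, 46, 24]
  [14, ∞, 68, 61]
  [-∞, 14, ∞, 86]
  [-∞, 34, 58, ∞]
D(1):
  [∞, 56, 46, 24]
  [14, ∞, 68, 61]
  [-∞, 14, ∞, 86]
  [-∞, 34, 58, ∞]
D(2):
  [∞, 56, 56, 56]
  [14, ∞, 68, 61]
  [14, 14, ∞, 86]
  [14, 34, 58, ∞]
D(3):
  [∞, 56, 56, 56]
  [14, ∞, 68, 68]
  [14, 14, ∞, 86]
  [14, 34, 58, ∞]
D(4):
  [∞, 56, 56, 56]
  [14, ∞, 68, 68]
  [14, 34, ∞, 86]
  [14, 34, 58, ∞]
Answer: M* = [[∞, 56, 56, 56], [14, ∞, 68, 68], [14, 34, ∞, 86], [14, 34, 58, ∞]]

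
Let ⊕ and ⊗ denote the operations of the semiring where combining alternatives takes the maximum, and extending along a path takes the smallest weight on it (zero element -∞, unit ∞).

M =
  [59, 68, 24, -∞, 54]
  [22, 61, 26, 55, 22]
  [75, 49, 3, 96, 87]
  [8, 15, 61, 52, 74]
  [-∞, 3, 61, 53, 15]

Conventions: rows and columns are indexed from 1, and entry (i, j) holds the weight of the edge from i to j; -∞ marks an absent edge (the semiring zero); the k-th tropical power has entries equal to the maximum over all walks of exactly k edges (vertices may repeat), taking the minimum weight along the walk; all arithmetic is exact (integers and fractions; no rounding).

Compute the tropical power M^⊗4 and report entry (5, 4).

M^⊗2:
  [59, 61, 54, 55, 54]
  [26, 61, 55, 55, 55]
  [59, 68, 61, 53, 74]
  [61, 49, 61, 61, 61]
  [61, 49, 53, 61, 61]
M^⊗3:
  [59, 61, 55, 55, 55]
  [55, 61, 55, 55, 55]
  [61, 61, 61, 61, 61]
  [61, 61, 61, 61, 61]
  [59, 61, 61, 53, 61]
M^⊗4:
  [59, 61, 55, 55, 55]
  [55, 61, 55, 55, 55]
  [61, 61, 61, 61, 61]
  [61, 61, 61, 61, 61]
  [61, 61, 61, 61, 61]
Key observation: the optimum is the walk 5->3->4->3->4, with weight 61 min 96 min 61 min 96 = 61.
Optimal value attained by: walk 5->3->4->3->4.
Answer: (M^⊗4)[5][4] = 61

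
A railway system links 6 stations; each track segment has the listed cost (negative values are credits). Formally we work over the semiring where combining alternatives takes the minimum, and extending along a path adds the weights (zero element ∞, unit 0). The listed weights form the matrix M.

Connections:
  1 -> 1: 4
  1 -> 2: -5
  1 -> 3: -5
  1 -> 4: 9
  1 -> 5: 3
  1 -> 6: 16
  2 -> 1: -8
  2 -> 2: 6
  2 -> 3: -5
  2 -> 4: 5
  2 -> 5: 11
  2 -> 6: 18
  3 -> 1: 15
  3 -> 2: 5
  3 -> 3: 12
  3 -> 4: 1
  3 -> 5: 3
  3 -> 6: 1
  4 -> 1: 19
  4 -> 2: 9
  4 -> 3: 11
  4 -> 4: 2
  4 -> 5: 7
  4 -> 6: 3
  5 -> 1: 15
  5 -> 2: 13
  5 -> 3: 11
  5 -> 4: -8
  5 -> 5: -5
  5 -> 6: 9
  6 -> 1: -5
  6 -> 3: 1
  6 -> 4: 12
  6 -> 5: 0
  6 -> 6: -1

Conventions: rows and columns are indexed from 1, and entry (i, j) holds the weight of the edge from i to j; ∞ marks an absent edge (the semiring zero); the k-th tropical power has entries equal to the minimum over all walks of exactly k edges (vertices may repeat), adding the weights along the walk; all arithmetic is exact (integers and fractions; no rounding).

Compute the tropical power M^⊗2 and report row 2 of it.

M^⊗2:
  [-13, -1, -10, -5, -2, -4]
  [-4, -13, -13, -4, -5, -4]
  [-4, 10, 0, -5, -2, 0]
  [-2, 11, 4, -1, 2, 2]
  [4, 1, 3, -13, -10, -5]
  [-6, -10, -10, -8, -5, -2]
Answer: row 2 of M^⊗2 = [-4, -13, -13, -4, -5, -4]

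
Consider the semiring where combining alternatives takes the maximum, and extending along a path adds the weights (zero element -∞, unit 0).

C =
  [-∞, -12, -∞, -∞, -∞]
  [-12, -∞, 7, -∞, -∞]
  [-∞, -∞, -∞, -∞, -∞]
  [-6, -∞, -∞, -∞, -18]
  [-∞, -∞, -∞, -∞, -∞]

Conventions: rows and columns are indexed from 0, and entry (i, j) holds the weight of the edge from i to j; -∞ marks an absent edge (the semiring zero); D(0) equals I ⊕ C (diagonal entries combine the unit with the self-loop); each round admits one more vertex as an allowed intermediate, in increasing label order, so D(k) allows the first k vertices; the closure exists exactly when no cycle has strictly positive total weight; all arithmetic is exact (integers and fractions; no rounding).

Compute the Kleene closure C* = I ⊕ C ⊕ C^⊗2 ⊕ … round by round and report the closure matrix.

D(0):
  [0, -12, -∞, -∞, -∞]
  [-12, 0, 7, -∞, -∞]
  [-∞, -∞, 0, -∞, -∞]
  [-6, -∞, -∞, 0, -18]
  [-∞, -∞, -∞, -∞, 0]
D(1):
  [0, -12, -∞, -∞, -∞]
  [-12, 0, 7, -∞, -∞]
  [-∞, -∞, 0, -∞, -∞]
  [-6, -18, -∞, 0, -18]
  [-∞, -∞, -∞, -∞, 0]
D(2):
  [0, -12, -5, -∞, -∞]
  [-12, 0, 7, -∞, -∞]
  [-∞, -∞, 0, -∞, -∞]
  [-6, -18, -11, 0, -18]
  [-∞, -∞, -∞, -∞, 0]
D(3):
  [0, -12, -5, -∞, -∞]
  [-12, 0, 7, -∞, -∞]
  [-∞, -∞, 0, -∞, -∞]
  [-6, -18, -11, 0, -18]
  [-∞, -∞, -∞, -∞, 0]
D(4):
  [0, -12, -5, -∞, -∞]
  [-12, 0, 7, -∞, -∞]
  [-∞, -∞, 0, -∞, -∞]
  [-6, -18, -11, 0, -18]
  [-∞, -∞, -∞, -∞, 0]
D(5):
  [0, -12, -5, -∞, -∞]
  [-12, 0, 7, -∞, -∞]
  [-∞, -∞, 0, -∞, -∞]
  [-6, -18, -11, 0, -18]
  [-∞, -∞, -∞, -∞, 0]
Answer: C* = [[0, -12, -5, -∞, -∞], [-12, 0, 7, -∞, -∞], [-∞, -∞, 0, -∞, -∞], [-6, -18, -11, 0, -18], [-∞, -∞, -∞, -∞, 0]]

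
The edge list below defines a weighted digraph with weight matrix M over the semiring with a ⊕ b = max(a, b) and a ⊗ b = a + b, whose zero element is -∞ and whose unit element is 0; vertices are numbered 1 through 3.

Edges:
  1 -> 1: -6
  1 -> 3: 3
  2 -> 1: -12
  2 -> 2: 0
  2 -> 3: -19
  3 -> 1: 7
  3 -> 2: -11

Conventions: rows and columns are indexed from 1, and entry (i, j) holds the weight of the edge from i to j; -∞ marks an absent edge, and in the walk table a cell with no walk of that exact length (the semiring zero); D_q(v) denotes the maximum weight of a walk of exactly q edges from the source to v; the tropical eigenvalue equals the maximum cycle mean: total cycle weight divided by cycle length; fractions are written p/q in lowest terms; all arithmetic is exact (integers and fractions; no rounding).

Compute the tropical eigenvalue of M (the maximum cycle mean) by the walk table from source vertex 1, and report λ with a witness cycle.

q=0: [0, -∞, -∞]
q=1: [-6, -∞, 3]
q=2: [10, -8, -3]
q=3: [4, -8, 13]
Optimal cycle mean attained by: cycle 1->3->1, total 3 + 7, length 2.
Answer: λ = 5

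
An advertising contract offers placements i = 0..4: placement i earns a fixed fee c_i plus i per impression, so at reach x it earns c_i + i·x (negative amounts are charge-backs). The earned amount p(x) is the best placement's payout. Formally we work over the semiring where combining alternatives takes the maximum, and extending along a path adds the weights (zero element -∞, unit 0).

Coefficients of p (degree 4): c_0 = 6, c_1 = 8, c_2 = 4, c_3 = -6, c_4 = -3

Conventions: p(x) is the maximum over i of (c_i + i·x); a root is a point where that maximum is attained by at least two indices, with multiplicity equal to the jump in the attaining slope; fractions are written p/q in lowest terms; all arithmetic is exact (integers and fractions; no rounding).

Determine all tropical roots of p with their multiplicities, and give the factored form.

hull edge (i=0, c=6) to (i=1, c=8): slope 2, span 1
hull edge (i=1, c=8) to (i=4, c=-3): slope -11/3, span 3
Factored form: p(x) = -3 ⊗ (x ⊕ (-2)) ⊗ (x ⊕ 11/3) ⊗ (x ⊕ 11/3) ⊗ (x ⊕ 11/3)
Answer: roots = -2 (mult 1), 11/3 (mult 3)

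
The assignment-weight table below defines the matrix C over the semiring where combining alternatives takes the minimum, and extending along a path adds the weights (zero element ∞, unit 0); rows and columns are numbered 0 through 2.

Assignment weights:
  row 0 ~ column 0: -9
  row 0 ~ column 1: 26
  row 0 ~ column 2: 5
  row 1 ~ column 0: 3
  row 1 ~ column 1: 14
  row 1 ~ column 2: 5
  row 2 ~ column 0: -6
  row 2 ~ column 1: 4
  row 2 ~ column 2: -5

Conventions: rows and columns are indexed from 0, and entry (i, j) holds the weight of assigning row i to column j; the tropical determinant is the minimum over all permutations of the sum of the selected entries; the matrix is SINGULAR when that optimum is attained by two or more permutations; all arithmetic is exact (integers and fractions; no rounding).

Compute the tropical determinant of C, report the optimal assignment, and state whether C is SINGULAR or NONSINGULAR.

σ = (0, 1, 2): (-9) + 14 + (-5) = 0
σ = (0, 2, 1): (-9) + 5 + 4 = 0
σ = (1, 0, 2): 26 + 3 + (-5) = 24
σ = (1, 2, 0): 26 + 5 + (-6) = 25
σ = (2, 0, 1): 5 + 3 + 4 = 12
σ = (2, 1, 0): 5 + 14 + (-6) = 13
Optimal value attained by: σ = (0, 1, 2).
Answer: det⊕(C) = 0; verdict: SINGULAR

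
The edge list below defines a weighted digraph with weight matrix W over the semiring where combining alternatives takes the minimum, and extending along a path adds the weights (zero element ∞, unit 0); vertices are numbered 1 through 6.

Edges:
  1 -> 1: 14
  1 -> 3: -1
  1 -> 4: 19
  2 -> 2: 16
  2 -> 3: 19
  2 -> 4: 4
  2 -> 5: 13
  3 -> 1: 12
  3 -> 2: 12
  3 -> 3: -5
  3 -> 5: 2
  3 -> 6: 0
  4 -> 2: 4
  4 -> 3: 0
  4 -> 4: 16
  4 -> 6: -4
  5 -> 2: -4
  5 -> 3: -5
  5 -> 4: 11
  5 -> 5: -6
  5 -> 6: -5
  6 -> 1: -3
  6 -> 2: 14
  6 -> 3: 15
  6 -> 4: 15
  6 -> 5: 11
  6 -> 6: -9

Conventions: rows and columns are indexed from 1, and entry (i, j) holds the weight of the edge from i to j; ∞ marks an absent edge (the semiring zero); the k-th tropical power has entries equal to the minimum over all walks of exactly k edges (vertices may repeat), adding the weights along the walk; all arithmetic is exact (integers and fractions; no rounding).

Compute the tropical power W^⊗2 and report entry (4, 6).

W^⊗2:
  [11, 11, -6, 33, 1, -1]
  [31, 8, 4, 20, 7, 0]
  [-3, -2, -10, 13, -4, -9]
  [-7, 10, -5, 8, 2, -13]
  [-8, -10, -11, 0, -12, -14]
  [-12, 5, -4, 6, 2, -18]
Key observation: the optimum is the walk 4->6->6, with weight (-4) + (-9) = -13.
Optimal value attained by: walk 4->6->6.
Answer: (W^⊗2)[4][6] = -13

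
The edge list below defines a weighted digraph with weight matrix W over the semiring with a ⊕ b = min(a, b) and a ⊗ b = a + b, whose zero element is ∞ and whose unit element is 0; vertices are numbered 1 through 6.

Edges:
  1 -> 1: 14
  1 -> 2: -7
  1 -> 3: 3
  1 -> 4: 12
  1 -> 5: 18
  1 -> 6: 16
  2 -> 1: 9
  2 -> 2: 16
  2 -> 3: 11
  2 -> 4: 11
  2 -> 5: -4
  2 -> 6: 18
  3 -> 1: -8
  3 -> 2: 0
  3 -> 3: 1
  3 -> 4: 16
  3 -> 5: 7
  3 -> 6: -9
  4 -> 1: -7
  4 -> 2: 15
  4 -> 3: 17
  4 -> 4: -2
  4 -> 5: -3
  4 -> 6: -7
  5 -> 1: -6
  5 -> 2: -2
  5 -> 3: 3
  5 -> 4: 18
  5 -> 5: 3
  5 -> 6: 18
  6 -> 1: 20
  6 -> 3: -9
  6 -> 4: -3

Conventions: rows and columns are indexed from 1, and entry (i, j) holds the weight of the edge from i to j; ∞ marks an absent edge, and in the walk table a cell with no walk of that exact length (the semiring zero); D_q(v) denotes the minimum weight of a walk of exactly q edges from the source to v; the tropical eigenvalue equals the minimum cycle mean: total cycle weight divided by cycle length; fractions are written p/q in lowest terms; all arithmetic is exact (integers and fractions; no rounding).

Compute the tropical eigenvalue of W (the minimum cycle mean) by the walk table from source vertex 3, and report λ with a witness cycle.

q=0: [∞, ∞, 0, ∞, ∞, ∞]
q=1: [-8, 0, 1, 16, 7, -9]
q=2: [-7, -15, -18, -12, -4, -8]
q=3: [-26, -18, -17, -14, -19, -27]
q=4: [-25, -33, -36, -30, -22, -26]
q=5: [-44, -36, -35, -32, -37, -45]
q=6: [-43, -51, -54, -48, -40, -44]
Optimal cycle mean attained by: cycle 3->6->3, total (-9) + (-9), length 2.
Answer: λ = -9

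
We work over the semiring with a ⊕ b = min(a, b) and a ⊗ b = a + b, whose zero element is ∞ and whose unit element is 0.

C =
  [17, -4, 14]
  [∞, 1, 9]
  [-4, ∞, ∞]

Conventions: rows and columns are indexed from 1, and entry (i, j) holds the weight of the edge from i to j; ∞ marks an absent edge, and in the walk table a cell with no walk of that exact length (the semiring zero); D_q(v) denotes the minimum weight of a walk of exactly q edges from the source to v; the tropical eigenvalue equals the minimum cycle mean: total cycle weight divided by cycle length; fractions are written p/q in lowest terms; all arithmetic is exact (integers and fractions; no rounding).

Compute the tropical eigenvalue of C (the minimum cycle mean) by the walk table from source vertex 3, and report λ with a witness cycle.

q=0: [∞, ∞, 0]
q=1: [-4, ∞, ∞]
q=2: [13, -8, 10]
q=3: [6, -7, 1]
Optimal cycle mean attained by: cycle 1->2->3->1, total (-4) + 9 + (-4), length 3.
Answer: λ = 1/3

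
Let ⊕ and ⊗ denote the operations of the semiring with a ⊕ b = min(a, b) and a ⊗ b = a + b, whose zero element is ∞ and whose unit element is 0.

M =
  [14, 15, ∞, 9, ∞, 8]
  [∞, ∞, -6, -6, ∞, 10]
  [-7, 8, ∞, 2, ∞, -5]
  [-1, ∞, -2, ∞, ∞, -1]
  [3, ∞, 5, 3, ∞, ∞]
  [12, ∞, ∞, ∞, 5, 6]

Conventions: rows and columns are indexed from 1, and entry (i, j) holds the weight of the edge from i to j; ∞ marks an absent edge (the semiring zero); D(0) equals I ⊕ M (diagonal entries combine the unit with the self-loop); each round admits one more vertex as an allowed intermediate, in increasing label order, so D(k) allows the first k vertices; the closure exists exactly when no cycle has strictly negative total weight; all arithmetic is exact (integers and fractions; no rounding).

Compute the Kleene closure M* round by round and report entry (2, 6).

D(0):
  [0, 15, ∞, 9, ∞, 8]
  [∞, 0, -6, -6, ∞, 10]
  [-7, 8, 0, 2, ∞, -5]
  [-1, ∞, -2, 0, ∞, -1]
  [3, ∞, 5, 3, 0, ∞]
  [12, ∞, ∞, ∞, 5, 0]
D(1):
  [0, 15, ∞, 9, ∞, 8]
  [∞, 0, -6, -6, ∞, 10]
  [-7, 8, 0, 2, ∞, -5]
  [-1, 14, -2, 0, ∞, -1]
  [3, 18, 5, 3, 0, 11]
  [12, 27, ∞, 21, 5, 0]
D(2):
  [0, 15, 9, 9, ∞, 8]
  [∞, 0, -6, -6, ∞, 10]
  [-7, 8, 0, 2, ∞, -5]
  [-1, 14, -2, 0, ∞, -1]
  [3, 18, 5, 3, 0, 11]
  [12, 27, 21, 21, 5, 0]
D(3):
  [0, 15, 9, 9, ∞, 4]
  [-13, 0, -6, -6, ∞, -11]
  [-7, 8, 0, 2, ∞, -5]
  [-9, 6, -2, 0, ∞, -7]
  [-2, 13, 5, 3, 0, 0]
  [12, 27, 21, 21, 5, 0]
D(4):
  [0, 15, 7, 9, ∞, 2]
  [-15, 0, -8, -6, ∞, -13]
  [-7, 8, 0, 2, ∞, -5]
  [-9, 6, -2, 0, ∞, -7]
  [-6, 9, 1, 3, 0, -4]
  [12, 27, 19, 21, 5, 0]
D(5):
  [0, 15, 7, 9, ∞, 2]
  [-15, 0, -8, -6, ∞, -13]
  [-7, 8, 0, 2, ∞, -5]
  [-9, 6, -2, 0, ∞, -7]
  [-6, 9, 1, 3, 0, -4]
  [-1, 14, 6, 8, 5, 0]
D(6):
  [0, 15, 7, 9, 7, 2]
  [-15, 0, -8, -6, -8, -13]
  [-7, 8, 0, 2, 0, -5]
  [-9, 6, -2, 0, -2, -7]
  [-6, 9, 1, 3, 0, -4]
  [-1, 14, 6, 8, 5, 0]
Answer: M*[2][6] = -13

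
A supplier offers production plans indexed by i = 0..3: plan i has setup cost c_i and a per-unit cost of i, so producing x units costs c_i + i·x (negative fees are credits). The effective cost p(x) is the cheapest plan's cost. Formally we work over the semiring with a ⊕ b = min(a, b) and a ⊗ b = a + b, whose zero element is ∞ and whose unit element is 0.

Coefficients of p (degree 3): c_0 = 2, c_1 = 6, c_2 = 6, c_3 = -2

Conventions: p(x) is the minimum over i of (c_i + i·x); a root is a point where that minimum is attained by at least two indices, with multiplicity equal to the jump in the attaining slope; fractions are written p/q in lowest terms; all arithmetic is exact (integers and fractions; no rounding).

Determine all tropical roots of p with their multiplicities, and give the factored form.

hull edge (i=0, c=2) to (i=3, c=-2): slope -4/3, span 3
Factored form: p(x) = -2 ⊗ (x ⊕ 4/3) ⊗ (x ⊕ 4/3) ⊗ (x ⊕ 4/3)
Answer: roots = 4/3 (mult 3)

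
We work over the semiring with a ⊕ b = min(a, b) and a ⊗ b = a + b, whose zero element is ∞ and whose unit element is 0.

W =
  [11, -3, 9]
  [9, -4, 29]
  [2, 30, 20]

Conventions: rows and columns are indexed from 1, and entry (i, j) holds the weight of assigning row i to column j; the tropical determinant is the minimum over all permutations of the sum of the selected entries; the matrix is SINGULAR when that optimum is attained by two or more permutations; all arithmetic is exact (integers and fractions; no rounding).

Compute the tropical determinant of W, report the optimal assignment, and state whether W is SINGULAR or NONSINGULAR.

σ = (1, 2, 3): 11 + (-4) + 20 = 27
σ = (1, 3, 2): 11 + 29 + 30 = 70
σ = (2, 1, 3): (-3) + 9 + 20 = 26
σ = (2, 3, 1): (-3) + 29 + 2 = 28
σ = (3, 1, 2): 9 + 9 + 30 = 48
σ = (3, 2, 1): 9 + (-4) + 2 = 7
Optimal value attained by: σ = (3, 2, 1).
Answer: det⊕(W) = 7; verdict: NONSINGULAR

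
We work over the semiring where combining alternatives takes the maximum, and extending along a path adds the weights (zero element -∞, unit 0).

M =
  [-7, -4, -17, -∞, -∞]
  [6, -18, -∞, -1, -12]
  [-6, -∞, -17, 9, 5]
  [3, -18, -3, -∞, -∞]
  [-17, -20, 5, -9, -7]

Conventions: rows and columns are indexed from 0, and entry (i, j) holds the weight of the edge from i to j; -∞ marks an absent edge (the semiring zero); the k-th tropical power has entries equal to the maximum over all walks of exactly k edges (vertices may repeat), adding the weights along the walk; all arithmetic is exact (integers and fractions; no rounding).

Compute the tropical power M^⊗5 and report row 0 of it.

M^⊗2:
  [2, -11, -24, -5, -12]
  [2, 2, -4, -19, -19]
  [12, -9, 10, -4, -2]
  [-4, -1, -14, 6, 2]
  [-1, -21, -2, 14, 10]
M^⊗3:
  [-2, -2, -7, -12, -19]
  [8, -2, -14, 5, 1]
  [5, 8, 3, 19, 15]
  [9, -8, 7, -2, -5]
  [17, -4, 15, 7, 3]
M^⊗4:
  [4, -6, -14, 2, -2]
  [8, 4, 6, -3, -6]
  [22, 1, 20, 12, 8]
  [2, 5, 0, 16, 12]
  [10, 13, 8, 24, 20]
M^⊗5:
  [5, 0, 3, -5, -9]
  [10, 4, -1, 15, 11]
  [15, 18, 13, 29, 25]
  [19, -2, 17, 9, 5]
  [27, 6, 25, 17, 13]
Answer: row 0 of M^⊗5 = [5, 0, 3, -5, -9]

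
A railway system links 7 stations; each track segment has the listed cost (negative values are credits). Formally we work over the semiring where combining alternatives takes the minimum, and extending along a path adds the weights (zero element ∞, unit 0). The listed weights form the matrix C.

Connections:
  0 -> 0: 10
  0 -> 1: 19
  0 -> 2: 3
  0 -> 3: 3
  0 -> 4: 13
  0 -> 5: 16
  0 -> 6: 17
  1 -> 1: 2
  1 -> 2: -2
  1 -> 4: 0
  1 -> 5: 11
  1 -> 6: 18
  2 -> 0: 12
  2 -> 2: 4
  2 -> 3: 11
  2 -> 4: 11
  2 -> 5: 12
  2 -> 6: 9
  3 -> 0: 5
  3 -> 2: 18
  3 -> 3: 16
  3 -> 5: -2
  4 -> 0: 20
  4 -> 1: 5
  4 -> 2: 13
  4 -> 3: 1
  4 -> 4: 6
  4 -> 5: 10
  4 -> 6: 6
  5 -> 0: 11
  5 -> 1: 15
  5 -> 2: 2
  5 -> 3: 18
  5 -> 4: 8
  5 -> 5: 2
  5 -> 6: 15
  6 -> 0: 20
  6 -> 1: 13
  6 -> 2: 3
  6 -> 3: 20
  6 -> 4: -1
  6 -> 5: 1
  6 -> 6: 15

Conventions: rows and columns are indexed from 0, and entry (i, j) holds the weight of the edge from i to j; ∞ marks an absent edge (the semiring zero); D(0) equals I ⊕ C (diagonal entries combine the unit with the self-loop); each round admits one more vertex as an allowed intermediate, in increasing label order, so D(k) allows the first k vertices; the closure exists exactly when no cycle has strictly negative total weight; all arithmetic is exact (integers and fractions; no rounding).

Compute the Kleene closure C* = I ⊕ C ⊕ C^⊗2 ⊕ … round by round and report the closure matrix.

D(0):
  [0, 19, 3, 3, 13, 16, 17]
  [∞, 0, -2, ∞, 0, 11, 18]
  [12, ∞, 0, 11, 11, 12, 9]
  [5, ∞, 18, 0, ∞, -2, ∞]
  [20, 5, 13, 1, 0, 10, 6]
  [11, 15, 2, 18, 8, 0, 15]
  [20, 13, 3, 20, -1, 1, 0]
D(1):
  [0, 19, 3, 3, 13, 16, 17]
  [∞, 0, -2, ∞, 0, 11, 18]
  [12, 31, 0, 11, 11, 12, 9]
  [5, 24, 8, 0, 18, -2, 22]
  [20, 5, 13, 1, 0, 10, 6]
  [11, 15, 2, 14, 8, 0, 15]
  [20, 13, 3, 20, -1, 1, 0]
D(2):
  [0, 19, 3, 3, 13, 16, 17]
  [∞, 0, -2, ∞, 0, 11, 18]
  [12, 31, 0, 11, 11, 12, 9]
  [5, 24, 8, 0, 18, -2, 22]
  [20, 5, 3, 1, 0, 10, 6]
  [11, 15, 2, 14, 8, 0, 15]
  [20, 13, 3, 20, -1, 1, 0]
D(3):
  [0, 19, 3, 3, 13, 15, 12]
  [10, 0, -2, 9, 0, 10, 7]
  [12, 31, 0, 11, 11, 12, 9]
  [5, 24, 8, 0, 18, -2, 17]
  [15, 5, 3, 1, 0, 10, 6]
  [11, 15, 2, 13, 8, 0, 11]
  [15, 13, 3, 14, -1, 1, 0]
D(4):
  [0, 19, 3, 3, 13, 1, 12]
  [10, 0, -2, 9, 0, 7, 7]
  [12, 31, 0, 11, 11, 9, 9]
  [5, 24, 8, 0, 18, -2, 17]
  [6, 5, 3, 1, 0, -1, 6]
  [11, 15, 2, 13, 8, 0, 11]
  [15, 13, 3, 14, -1, 1, 0]
D(5):
  [0, 18, 3, 3, 13, 1, 12]
  [6, 0, -2, 1, 0, -1, 6]
  [12, 16, 0, 11, 11, 9, 9]
  [5, 23, 8, 0, 18, -2, 17]
  [6, 5, 3, 1, 0, -1, 6]
  [11, 13, 2, 9, 8, 0, 11]
  [5, 4, 2, 0, -1, -2, 0]
D(6):
  [0, 14, 3, 3, 9, 1, 12]
  [6, 0, -2, 1, 0, -1, 6]
  [12, 16, 0, 11, 11, 9, 9]
  [5, 11, 0, 0, 6, -2, 9]
  [6, 5, 1, 1, 0, -1, 6]
  [11, 13, 2, 9, 8, 0, 11]
  [5, 4, 0, 0, -1, -2, 0]
D(7):
  [0, 14, 3, 3, 9, 1, 12]
  [6, 0, -2, 1, 0, -1, 6]
  [12, 13, 0, 9, 8, 7, 9]
  [5, 11, 0, 0, 6, -2, 9]
  [6, 5, 1, 1, 0, -1, 6]
  [11, 13, 2, 9, 8, 0, 11]
  [5, 4, 0, 0, -1, -2, 0]
Answer: C* = [[0, 14, 3, 3, 9, 1, 12], [6, 0, -2, 1, 0, -1, 6], [12, 13, 0, 9, 8, 7, 9], [5, 11, 0, 0, 6, -2, 9], [6, 5, 1, 1, 0, -1, 6], [11, 13, 2, 9, 8, 0, 11], [5, 4, 0, 0, -1, -2, 0]]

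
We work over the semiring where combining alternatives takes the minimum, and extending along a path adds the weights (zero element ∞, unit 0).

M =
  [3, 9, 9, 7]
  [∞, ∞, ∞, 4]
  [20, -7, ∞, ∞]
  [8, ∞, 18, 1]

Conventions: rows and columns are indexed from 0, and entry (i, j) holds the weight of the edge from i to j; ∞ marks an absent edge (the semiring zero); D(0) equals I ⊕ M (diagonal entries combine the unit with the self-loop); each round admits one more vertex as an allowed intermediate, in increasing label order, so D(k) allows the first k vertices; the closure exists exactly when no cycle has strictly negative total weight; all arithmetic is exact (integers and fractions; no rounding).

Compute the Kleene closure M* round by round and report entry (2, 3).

D(0):
  [0, 9, 9, 7]
  [∞, 0, ∞, 4]
  [20, -7, 0, ∞]
  [8, ∞, 18, 0]
D(1):
  [0, 9, 9, 7]
  [∞, 0, ∞, 4]
  [20, -7, 0, 27]
  [8, 17, 17, 0]
D(2):
  [0, 9, 9, 7]
  [∞, 0, ∞, 4]
  [20, -7, 0, -3]
  [8, 17, 17, 0]
D(3):
  [0, 2, 9, 6]
  [∞, 0, ∞, 4]
  [20, -7, 0, -3]
  [8, 10, 17, 0]
D(4):
  [0, 2, 9, 6]
  [12, 0, 21, 4]
  [5, -7, 0, -3]
  [8, 10, 17, 0]
Answer: M*[2][3] = -3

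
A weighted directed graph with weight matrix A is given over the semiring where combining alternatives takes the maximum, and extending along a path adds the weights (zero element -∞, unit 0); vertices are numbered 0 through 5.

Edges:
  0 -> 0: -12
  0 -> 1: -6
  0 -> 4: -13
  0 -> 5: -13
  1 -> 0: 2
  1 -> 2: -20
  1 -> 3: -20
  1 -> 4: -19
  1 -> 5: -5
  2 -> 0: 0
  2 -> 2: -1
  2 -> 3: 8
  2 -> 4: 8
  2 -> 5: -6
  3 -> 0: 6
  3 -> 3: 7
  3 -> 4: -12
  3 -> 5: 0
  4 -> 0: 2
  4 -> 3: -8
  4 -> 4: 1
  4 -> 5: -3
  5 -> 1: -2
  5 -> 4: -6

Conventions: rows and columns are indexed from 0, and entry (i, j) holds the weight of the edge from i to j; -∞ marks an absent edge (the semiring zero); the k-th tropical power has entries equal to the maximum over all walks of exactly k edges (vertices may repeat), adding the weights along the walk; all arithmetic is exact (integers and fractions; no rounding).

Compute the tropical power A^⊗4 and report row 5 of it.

A^⊗2:
  [-4, -15, -26, -21, -12, -11]
  [-10, -4, -21, -12, -11, -11]
  [14, -6, -2, 15, 9, 8]
  [13, 0, -∞, 14, -5, 7]
  [3, -4, -∞, -1, 2, -2]
  [0, -∞, -22, -14, -5, -7]
A^⊗3:
  [-10, -10, -27, -14, -11, -15]
  [-2, -13, -22, -5, -10, -9]
  [21, 8, -3, 22, 10, 15]
  [20, 7, -20, 21, 2, 14]
  [5, -3, -24, 6, 3, -1]
  [-3, -6, -23, -7, -4, -8]
A^⊗4:
  [-8, -16, -28, -7, -10, -14]
  [1, -8, -23, 2, -9, -5]
  [28, 15, -4, 29, 11, 22]
  [27, 14, -13, 28, 9, 21]
  [12, -1, -23, 13, 4, 6]
  [-1, -9, -24, 0, -3, -7]
Answer: row 5 of A^⊗4 = [-1, -9, -24, 0, -3, -7]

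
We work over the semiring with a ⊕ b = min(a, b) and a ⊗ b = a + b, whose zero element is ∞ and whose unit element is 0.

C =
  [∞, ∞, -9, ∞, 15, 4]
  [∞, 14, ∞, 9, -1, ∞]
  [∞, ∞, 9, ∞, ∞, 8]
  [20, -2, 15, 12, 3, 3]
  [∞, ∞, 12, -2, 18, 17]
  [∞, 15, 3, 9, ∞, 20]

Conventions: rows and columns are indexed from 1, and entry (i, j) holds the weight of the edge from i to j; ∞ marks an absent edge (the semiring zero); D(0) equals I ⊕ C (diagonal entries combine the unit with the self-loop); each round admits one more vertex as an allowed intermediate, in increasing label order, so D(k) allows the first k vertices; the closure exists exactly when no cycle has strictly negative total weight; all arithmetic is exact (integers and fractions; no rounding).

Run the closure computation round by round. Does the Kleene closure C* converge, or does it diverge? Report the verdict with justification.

D(0):
  [0, ∞, -9, ∞, 15, 4]
  [∞, 0, ∞, 9, -1, ∞]
  [∞, ∞, 0, ∞, ∞, 8]
  [20, -2, 15, 0, 3, 3]
  [∞, ∞, 12, -2, 0, 17]
  [∞, 15, 3, 9, ∞, 0]
D(1):
  [0, ∞, -9, ∞, 15, 4]
  [∞, 0, ∞, 9, -1, ∞]
  [∞, ∞, 0, ∞, ∞, 8]
  [20, -2, 11, 0, 3, 3]
  [∞, ∞, 12, -2, 0, 17]
  [∞, 15, 3, 9, ∞, 0]
D(2):
  [0, ∞, -9, ∞, 15, 4]
  [∞, 0, ∞, 9, -1, ∞]
  [∞, ∞, 0, ∞, ∞, 8]
  [20, -2, 11, 0, -3, 3]
  [∞, ∞, 12, -2, 0, 17]
  [∞, 15, 3, 9, 14, 0]
D(3):
  [0, ∞, -9, ∞, 15, -1]
  [∞, 0, ∞, 9, -1, ∞]
  [∞, ∞, 0, ∞, ∞, 8]
  [20, -2, 11, 0, -3, 3]
  [∞, ∞, 12, -2, 0, 17]
  [∞, 15, 3, 9, 14, 0]
Detection: at round 4, diagonal entry (5, 5) turns strictly negative.
Key observation: the cycle 5->4->2->5 has total weight (-2) + (-2) + (-1), which is strictly negative.
Answer: DIVERGES — negative cycle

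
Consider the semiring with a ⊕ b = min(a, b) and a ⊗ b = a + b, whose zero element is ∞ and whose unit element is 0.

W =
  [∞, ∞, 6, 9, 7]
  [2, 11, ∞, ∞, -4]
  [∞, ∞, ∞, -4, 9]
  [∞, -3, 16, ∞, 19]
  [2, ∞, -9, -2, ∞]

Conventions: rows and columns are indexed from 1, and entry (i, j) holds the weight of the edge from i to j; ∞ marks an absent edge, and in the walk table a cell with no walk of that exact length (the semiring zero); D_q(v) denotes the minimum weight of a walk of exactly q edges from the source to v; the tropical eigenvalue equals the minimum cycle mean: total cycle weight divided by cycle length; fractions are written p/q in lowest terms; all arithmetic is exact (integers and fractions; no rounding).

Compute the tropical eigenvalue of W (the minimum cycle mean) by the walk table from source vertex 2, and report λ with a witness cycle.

q=0: [∞, 0, ∞, ∞, ∞]
q=1: [2, 11, ∞, ∞, -4]
q=2: [-2, 22, -13, -6, 7]
q=3: [9, -9, -2, -17, -4]
q=4: [-7, -20, -13, -6, -13]
q=5: [-18, -9, -22, -17, -24]
Optimal cycle mean attained by: cycle 2->5->3->4->2, total (-4) + (-9) + (-4) + (-3), length 4.
Answer: λ = -5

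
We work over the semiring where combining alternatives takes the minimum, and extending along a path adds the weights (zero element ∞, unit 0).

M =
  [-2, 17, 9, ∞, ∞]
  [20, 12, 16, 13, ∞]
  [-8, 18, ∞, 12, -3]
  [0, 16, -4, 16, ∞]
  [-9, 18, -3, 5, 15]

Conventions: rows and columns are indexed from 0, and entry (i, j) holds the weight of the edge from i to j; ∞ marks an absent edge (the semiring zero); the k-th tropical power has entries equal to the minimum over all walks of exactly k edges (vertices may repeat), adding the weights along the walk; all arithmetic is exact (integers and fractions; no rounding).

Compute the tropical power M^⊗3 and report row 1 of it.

M^⊗2:
  [-4, 15, 7, 21, 6]
  [8, 24, 9, 25, 13]
  [-12, 9, -6, 2, 12]
  [-12, 14, 9, 8, -7]
  [-11, 8, 0, 9, -6]
M^⊗3:
  [-6, 13, 3, 11, 4]
  [1, 25, 10, 18, 6]
  [-14, 5, -3, 6, -9]
  [-16, 5, -10, -2, 6]
  [-15, 6, -9, -1, -3]
Answer: row 1 of M^⊗3 = [1, 25, 10, 18, 6]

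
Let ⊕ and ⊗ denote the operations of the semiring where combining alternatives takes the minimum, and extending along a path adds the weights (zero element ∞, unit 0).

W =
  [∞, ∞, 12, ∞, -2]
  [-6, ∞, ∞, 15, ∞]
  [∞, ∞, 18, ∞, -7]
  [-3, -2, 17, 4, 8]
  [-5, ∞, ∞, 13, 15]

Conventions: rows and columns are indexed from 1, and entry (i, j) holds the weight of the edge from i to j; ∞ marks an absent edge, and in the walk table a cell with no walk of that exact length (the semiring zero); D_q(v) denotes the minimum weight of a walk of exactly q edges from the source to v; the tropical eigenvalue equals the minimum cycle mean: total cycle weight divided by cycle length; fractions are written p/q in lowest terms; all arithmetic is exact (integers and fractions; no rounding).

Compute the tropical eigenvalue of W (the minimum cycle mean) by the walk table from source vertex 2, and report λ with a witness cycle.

q=0: [∞, 0, ∞, ∞, ∞]
q=1: [-6, ∞, ∞, 15, ∞]
q=2: [12, 13, 6, 19, -8]
q=3: [-13, 17, 24, 5, -1]
q=4: [-6, 3, -1, 9, -15]
q=5: [-20, 7, 6, -2, -8]
Optimal cycle mean attained by: cycle 1->5->1, total (-2) + (-5), length 2.
Answer: λ = -7/2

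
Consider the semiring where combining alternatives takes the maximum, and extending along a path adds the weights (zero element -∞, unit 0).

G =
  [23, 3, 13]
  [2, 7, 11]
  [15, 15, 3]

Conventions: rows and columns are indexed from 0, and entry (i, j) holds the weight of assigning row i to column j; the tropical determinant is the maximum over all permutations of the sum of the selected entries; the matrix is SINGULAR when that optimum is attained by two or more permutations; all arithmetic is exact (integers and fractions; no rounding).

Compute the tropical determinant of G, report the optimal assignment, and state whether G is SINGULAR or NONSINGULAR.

σ = (0, 1, 2): 23 + 7 + 3 = 33
σ = (0, 2, 1): 23 + 11 + 15 = 49
σ = (1, 0, 2): 3 + 2 + 3 = 8
σ = (1, 2, 0): 3 + 11 + 15 = 29
σ = (2, 0, 1): 13 + 2 + 15 = 30
σ = (2, 1, 0): 13 + 7 + 15 = 35
Optimal value attained by: σ = (0, 2, 1).
Answer: det⊕(G) = 49; verdict: NONSINGULAR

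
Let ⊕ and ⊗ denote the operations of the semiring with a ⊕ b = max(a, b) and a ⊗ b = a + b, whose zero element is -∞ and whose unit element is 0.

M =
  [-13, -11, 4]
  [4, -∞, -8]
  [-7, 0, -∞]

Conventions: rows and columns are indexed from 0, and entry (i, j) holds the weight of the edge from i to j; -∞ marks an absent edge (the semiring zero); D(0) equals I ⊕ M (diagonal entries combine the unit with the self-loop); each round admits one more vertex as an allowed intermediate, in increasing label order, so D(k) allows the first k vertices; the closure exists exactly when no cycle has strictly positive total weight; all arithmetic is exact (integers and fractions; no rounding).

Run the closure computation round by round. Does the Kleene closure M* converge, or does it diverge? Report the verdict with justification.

D(0):
  [0, -11, 4]
  [4, 0, -8]
  [-7, 0, 0]
D(1):
  [0, -11, 4]
  [4, 0, 8]
  [-7, 0, 0]
Detection: at round 2, diagonal entry (2, 2) turns strictly positive.
Key observation: the cycle 2->1->0->2 has total weight 0 + 4 + 4, which is strictly positive.
Answer: DIVERGES — positive cycle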